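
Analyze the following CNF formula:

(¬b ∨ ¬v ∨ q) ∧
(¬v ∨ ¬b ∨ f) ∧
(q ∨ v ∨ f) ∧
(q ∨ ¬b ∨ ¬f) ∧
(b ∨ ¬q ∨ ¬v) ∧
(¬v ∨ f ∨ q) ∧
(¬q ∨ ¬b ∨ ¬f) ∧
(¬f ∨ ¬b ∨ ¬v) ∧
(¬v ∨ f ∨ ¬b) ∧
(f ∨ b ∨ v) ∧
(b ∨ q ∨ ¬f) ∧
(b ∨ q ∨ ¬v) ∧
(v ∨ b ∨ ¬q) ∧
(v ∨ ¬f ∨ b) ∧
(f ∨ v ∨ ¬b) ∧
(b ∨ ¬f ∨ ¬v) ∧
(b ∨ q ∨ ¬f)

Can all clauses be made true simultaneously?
No

No, the formula is not satisfiable.

No assignment of truth values to the variables can make all 17 clauses true simultaneously.

The formula is UNSAT (unsatisfiable).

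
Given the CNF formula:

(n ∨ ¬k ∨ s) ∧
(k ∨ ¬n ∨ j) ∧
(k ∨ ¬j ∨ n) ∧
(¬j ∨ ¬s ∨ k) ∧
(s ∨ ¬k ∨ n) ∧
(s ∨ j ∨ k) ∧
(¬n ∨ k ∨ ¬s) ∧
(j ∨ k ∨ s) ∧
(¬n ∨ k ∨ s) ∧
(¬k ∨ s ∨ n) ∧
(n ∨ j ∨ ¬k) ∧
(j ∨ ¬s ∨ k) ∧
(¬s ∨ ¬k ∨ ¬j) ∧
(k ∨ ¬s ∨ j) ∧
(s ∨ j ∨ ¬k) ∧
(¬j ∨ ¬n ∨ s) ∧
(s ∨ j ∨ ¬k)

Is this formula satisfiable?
Yes

Yes, the formula is satisfiable.

One satisfying assignment is: j=False, n=True, s=True, k=True

Verification: With this assignment, all 17 clauses evaluate to true.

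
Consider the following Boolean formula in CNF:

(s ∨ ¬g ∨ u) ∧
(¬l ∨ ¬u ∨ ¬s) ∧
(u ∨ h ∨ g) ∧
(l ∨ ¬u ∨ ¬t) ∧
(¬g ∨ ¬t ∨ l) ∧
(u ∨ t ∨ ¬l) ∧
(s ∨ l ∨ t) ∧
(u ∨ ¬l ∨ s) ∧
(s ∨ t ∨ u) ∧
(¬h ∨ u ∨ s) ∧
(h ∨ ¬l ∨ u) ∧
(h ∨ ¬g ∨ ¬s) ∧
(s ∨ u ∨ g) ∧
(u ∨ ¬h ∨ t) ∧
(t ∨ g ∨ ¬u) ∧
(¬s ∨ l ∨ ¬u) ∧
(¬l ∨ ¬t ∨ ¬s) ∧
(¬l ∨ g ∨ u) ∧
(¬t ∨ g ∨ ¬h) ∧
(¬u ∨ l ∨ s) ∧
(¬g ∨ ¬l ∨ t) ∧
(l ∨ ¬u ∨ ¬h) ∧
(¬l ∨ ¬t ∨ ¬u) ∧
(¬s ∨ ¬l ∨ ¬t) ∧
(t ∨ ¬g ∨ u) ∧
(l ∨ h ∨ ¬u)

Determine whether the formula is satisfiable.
No

No, the formula is not satisfiable.

No assignment of truth values to the variables can make all 26 clauses true simultaneously.

The formula is UNSAT (unsatisfiable).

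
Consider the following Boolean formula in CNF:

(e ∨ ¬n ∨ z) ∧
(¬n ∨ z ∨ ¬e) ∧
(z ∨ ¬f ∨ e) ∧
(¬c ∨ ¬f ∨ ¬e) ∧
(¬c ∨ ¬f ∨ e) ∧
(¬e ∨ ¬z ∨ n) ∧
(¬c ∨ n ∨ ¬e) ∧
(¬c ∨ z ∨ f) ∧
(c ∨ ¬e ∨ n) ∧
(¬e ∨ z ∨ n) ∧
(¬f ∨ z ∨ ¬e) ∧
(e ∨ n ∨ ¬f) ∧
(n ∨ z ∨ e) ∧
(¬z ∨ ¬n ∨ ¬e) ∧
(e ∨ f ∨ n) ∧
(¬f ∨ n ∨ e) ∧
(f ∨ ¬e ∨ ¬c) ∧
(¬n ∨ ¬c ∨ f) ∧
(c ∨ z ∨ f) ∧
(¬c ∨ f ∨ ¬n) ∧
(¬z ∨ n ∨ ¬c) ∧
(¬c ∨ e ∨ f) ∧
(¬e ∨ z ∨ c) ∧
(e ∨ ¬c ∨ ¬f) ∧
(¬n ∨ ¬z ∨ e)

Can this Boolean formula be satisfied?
No

No, the formula is not satisfiable.

No assignment of truth values to the variables can make all 25 clauses true simultaneously.

The formula is UNSAT (unsatisfiable).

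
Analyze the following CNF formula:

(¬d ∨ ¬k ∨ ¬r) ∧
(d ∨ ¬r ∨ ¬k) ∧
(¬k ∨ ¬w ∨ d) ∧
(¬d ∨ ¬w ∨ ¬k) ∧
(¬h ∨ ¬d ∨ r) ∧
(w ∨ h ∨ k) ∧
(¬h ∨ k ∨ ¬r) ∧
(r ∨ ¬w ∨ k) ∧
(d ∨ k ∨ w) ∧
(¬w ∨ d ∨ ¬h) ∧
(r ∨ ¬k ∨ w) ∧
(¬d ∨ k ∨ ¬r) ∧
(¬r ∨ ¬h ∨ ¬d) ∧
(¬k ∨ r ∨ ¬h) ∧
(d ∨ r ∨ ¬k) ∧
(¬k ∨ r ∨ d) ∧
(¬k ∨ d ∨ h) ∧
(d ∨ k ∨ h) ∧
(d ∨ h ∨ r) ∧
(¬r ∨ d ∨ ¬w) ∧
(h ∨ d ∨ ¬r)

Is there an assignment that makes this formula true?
No

No, the formula is not satisfiable.

No assignment of truth values to the variables can make all 21 clauses true simultaneously.

The formula is UNSAT (unsatisfiable).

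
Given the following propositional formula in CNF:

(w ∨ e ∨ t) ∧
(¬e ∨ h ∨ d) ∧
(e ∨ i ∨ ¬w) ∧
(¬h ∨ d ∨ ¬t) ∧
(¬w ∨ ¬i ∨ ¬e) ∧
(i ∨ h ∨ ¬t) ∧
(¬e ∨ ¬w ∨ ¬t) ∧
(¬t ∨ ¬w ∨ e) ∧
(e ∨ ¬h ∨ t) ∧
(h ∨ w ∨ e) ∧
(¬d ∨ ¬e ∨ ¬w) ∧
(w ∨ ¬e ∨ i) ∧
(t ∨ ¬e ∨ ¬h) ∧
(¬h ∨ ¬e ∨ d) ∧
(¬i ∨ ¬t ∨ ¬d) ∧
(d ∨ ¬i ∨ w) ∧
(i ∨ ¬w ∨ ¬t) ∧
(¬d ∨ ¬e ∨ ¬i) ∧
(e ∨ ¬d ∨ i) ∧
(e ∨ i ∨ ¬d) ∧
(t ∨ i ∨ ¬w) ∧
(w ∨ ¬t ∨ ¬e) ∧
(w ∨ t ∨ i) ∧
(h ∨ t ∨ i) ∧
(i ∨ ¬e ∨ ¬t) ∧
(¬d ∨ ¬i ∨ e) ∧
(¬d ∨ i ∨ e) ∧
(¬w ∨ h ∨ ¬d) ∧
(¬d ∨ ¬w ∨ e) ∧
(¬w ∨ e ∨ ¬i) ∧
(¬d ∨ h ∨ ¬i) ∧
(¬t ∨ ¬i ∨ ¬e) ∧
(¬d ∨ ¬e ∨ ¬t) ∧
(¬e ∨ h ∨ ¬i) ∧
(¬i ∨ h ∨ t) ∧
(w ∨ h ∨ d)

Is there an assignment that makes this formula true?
No

No, the formula is not satisfiable.

No assignment of truth values to the variables can make all 36 clauses true simultaneously.

The formula is UNSAT (unsatisfiable).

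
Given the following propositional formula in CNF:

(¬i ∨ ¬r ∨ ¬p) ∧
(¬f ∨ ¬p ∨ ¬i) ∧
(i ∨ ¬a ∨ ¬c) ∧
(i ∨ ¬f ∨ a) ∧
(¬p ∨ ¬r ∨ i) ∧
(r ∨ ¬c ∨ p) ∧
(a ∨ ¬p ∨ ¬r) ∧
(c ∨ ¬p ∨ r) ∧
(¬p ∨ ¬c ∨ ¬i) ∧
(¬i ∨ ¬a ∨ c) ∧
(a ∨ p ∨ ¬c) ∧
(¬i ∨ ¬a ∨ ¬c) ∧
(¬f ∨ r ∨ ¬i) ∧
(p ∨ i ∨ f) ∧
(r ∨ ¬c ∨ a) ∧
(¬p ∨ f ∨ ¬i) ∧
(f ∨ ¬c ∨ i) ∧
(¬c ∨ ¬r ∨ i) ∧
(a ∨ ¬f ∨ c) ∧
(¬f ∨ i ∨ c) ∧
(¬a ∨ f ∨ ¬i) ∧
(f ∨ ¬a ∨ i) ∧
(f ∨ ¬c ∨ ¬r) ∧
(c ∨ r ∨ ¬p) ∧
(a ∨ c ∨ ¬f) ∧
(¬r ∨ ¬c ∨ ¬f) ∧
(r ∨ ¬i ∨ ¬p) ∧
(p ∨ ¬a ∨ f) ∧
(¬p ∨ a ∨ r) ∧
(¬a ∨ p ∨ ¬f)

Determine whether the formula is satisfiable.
Yes

Yes, the formula is satisfiable.

One satisfying assignment is: i=True, c=False, a=False, r=False, f=False, p=False

Verification: With this assignment, all 30 clauses evaluate to true.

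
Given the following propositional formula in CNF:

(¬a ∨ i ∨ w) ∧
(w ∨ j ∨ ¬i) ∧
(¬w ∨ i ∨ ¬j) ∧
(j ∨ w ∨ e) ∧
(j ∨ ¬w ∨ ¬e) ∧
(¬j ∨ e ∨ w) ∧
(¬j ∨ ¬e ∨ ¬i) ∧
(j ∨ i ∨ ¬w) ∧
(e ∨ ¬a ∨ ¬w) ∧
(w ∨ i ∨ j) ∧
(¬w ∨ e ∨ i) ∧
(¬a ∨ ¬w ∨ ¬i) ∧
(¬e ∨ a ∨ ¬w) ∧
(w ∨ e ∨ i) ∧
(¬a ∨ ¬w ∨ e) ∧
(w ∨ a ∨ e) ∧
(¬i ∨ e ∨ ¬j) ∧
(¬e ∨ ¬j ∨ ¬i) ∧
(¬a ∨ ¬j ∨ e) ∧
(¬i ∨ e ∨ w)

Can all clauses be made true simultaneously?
Yes

Yes, the formula is satisfiable.

One satisfying assignment is: a=False, i=False, j=True, e=True, w=False

Verification: With this assignment, all 20 clauses evaluate to true.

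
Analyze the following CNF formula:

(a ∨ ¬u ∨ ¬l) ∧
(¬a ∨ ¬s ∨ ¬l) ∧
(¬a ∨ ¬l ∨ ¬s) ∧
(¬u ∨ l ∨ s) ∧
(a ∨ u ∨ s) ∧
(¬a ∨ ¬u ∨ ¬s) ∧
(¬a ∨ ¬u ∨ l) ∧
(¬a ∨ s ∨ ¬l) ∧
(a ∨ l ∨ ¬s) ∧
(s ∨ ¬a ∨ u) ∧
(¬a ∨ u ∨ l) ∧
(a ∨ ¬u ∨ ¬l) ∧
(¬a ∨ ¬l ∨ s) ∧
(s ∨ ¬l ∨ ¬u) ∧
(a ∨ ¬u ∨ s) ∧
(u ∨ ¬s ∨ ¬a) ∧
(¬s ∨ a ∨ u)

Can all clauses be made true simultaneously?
No

No, the formula is not satisfiable.

No assignment of truth values to the variables can make all 17 clauses true simultaneously.

The formula is UNSAT (unsatisfiable).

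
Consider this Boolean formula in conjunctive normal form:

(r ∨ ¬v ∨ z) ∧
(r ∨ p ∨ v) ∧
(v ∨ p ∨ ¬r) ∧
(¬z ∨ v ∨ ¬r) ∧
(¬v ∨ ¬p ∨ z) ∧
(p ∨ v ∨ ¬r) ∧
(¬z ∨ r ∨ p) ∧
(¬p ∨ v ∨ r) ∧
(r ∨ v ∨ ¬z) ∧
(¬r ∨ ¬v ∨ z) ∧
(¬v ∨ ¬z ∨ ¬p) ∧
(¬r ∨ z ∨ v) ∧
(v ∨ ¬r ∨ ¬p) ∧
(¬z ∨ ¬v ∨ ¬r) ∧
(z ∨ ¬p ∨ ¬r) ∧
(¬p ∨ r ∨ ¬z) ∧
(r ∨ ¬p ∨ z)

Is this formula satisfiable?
No

No, the formula is not satisfiable.

No assignment of truth values to the variables can make all 17 clauses true simultaneously.

The formula is UNSAT (unsatisfiable).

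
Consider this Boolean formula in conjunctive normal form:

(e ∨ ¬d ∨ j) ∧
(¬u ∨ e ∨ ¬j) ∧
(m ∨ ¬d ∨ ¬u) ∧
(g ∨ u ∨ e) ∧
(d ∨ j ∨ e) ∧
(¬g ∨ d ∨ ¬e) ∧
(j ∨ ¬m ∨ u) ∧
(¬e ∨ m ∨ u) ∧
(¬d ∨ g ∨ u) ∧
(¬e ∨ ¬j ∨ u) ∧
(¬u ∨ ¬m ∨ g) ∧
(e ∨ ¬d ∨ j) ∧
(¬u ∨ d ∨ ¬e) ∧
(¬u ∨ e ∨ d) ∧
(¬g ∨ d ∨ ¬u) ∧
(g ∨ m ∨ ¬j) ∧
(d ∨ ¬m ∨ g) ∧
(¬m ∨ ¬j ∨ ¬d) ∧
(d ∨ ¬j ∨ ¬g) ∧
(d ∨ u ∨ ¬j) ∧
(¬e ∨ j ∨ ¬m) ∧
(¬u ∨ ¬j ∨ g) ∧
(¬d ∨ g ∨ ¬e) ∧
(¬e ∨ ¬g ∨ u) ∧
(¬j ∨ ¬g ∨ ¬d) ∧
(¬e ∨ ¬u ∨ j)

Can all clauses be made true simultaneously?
No

No, the formula is not satisfiable.

No assignment of truth values to the variables can make all 26 clauses true simultaneously.

The formula is UNSAT (unsatisfiable).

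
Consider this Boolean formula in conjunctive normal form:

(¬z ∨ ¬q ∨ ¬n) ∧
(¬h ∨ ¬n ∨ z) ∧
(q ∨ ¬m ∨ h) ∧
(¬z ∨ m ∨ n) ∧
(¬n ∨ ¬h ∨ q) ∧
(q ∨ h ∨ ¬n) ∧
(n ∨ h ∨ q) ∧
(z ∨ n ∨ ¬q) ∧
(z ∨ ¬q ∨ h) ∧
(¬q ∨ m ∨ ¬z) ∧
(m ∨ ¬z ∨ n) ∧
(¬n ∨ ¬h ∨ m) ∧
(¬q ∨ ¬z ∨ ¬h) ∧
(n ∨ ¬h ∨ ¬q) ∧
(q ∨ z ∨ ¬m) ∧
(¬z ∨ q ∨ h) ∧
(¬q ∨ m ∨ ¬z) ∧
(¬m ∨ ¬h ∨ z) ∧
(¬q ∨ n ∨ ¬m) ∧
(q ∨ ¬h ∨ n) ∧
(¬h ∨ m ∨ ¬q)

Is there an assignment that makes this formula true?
No

No, the formula is not satisfiable.

No assignment of truth values to the variables can make all 21 clauses true simultaneously.

The formula is UNSAT (unsatisfiable).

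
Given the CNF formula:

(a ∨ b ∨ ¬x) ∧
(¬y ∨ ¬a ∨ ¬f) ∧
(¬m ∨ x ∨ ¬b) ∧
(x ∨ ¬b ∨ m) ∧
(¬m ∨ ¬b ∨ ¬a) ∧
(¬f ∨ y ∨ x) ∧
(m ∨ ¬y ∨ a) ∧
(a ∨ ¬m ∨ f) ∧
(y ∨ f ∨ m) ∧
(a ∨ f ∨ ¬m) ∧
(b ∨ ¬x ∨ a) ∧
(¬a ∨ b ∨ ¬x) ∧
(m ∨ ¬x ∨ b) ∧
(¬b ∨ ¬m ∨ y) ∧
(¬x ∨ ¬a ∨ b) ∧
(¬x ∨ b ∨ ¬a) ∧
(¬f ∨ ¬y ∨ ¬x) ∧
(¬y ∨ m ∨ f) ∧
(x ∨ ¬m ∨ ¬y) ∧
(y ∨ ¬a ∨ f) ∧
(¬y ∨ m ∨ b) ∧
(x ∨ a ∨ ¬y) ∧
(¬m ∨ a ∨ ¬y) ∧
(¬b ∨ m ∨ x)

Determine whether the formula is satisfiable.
Yes

Yes, the formula is satisfiable.

One satisfying assignment is: a=False, m=False, y=False, f=True, x=True, b=True

Verification: With this assignment, all 24 clauses evaluate to true.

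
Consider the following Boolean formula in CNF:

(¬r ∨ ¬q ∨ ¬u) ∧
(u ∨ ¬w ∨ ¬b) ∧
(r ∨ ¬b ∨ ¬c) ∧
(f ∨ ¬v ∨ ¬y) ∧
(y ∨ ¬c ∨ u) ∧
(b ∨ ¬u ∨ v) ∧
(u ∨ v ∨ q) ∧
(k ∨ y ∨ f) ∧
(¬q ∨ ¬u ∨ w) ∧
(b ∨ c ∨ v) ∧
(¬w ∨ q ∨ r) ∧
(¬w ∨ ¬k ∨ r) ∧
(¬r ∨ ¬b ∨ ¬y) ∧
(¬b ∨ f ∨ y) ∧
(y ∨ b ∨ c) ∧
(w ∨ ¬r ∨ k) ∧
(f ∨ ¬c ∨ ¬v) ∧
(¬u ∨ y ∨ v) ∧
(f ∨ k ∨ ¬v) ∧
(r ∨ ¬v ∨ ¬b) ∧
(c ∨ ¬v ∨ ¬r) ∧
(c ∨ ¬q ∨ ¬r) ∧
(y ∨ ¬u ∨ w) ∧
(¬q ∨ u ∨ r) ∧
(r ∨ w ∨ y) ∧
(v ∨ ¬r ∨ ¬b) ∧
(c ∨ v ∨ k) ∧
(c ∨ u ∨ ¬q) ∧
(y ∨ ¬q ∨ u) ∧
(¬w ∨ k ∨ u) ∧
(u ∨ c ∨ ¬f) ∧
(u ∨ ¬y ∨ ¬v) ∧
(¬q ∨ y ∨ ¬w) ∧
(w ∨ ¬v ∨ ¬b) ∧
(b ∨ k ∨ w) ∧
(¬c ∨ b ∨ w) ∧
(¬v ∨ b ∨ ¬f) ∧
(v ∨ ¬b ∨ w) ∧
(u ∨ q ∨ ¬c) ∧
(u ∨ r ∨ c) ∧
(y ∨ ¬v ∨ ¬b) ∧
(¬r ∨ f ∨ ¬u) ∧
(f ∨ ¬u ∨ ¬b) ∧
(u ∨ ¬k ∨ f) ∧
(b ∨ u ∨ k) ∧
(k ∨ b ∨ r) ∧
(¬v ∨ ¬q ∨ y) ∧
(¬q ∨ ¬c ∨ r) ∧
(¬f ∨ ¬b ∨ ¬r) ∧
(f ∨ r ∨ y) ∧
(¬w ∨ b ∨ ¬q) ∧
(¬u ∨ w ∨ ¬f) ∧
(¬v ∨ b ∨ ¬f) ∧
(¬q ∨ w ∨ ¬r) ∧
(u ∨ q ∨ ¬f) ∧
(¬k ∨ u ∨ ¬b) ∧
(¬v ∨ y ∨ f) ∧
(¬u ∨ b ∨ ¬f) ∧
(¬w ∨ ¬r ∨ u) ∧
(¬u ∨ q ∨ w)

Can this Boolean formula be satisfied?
No

No, the formula is not satisfiable.

No assignment of truth values to the variables can make all 60 clauses true simultaneously.

The formula is UNSAT (unsatisfiable).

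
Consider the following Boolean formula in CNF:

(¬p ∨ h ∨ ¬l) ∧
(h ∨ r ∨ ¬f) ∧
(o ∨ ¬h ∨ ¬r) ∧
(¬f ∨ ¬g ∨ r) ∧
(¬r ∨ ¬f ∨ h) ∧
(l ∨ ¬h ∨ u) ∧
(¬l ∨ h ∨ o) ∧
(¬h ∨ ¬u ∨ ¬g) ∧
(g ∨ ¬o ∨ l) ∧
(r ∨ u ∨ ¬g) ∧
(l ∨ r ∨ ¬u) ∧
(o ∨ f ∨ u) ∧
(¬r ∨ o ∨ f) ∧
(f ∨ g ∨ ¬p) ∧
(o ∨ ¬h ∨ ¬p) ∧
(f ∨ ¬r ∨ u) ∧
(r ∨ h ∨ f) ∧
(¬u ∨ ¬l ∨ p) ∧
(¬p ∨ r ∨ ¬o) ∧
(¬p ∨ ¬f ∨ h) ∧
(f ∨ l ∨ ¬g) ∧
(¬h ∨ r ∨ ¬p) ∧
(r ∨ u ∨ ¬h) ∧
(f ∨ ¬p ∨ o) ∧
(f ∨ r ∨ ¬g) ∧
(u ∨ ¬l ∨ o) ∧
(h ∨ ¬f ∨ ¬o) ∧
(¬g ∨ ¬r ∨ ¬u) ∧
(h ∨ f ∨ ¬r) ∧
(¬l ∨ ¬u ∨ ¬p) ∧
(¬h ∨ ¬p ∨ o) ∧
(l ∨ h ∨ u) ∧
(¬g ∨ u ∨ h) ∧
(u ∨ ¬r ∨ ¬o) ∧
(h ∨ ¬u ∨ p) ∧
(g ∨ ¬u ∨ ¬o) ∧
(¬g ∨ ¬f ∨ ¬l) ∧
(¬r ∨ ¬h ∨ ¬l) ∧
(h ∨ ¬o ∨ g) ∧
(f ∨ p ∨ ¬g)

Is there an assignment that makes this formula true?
No

No, the formula is not satisfiable.

No assignment of truth values to the variables can make all 40 clauses true simultaneously.

The formula is UNSAT (unsatisfiable).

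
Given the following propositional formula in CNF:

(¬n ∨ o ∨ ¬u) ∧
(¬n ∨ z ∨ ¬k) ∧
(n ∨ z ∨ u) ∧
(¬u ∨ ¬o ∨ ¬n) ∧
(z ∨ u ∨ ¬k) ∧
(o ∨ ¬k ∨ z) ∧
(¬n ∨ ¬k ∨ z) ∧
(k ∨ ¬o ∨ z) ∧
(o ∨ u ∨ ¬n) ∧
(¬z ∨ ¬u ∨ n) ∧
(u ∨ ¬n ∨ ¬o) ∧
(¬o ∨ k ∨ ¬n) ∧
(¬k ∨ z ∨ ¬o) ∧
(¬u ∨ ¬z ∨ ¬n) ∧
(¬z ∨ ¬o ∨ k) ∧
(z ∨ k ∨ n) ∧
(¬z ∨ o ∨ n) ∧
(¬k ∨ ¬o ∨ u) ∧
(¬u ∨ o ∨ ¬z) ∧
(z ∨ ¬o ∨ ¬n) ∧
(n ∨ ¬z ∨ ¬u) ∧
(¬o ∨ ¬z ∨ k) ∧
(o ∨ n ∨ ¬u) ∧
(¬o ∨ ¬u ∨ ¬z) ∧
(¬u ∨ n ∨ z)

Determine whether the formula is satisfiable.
No

No, the formula is not satisfiable.

No assignment of truth values to the variables can make all 25 clauses true simultaneously.

The formula is UNSAT (unsatisfiable).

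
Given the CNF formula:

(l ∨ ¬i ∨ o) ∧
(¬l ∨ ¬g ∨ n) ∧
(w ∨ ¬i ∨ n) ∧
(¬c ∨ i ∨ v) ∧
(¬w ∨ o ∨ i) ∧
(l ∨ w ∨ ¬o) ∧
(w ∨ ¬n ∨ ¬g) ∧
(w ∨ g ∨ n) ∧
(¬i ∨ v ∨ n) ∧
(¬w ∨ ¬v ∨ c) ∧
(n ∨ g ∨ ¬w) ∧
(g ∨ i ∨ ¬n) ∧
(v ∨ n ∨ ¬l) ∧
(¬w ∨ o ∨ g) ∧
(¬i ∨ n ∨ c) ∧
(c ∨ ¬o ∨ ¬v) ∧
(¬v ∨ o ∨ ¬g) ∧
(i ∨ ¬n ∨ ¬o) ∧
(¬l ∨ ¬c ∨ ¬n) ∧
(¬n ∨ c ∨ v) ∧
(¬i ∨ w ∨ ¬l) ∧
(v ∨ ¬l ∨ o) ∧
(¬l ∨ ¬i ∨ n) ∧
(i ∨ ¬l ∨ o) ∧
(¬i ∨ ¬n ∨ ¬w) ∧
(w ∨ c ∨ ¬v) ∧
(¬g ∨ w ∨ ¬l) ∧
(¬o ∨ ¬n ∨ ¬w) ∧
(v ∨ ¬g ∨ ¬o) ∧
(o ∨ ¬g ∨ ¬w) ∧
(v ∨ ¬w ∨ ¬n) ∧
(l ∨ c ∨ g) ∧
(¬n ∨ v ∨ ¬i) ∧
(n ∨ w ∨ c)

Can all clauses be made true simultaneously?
Yes

Yes, the formula is satisfiable.

One satisfying assignment is: n=False, g=True, l=False, i=False, v=True, o=True, w=True, c=True

Verification: With this assignment, all 34 clauses evaluate to true.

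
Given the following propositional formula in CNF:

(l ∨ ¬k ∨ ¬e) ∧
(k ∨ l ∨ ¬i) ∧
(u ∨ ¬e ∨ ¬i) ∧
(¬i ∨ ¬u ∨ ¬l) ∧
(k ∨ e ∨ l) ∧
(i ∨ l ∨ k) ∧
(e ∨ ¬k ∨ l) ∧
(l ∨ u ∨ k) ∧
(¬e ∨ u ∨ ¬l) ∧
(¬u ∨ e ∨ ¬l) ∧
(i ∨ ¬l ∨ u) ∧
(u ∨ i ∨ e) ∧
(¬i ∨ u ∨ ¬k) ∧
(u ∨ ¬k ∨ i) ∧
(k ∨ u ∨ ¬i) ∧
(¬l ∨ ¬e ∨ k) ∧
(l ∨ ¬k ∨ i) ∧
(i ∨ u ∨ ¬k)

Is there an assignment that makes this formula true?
Yes

Yes, the formula is satisfiable.

One satisfying assignment is: i=False, l=True, e=True, u=True, k=True

Verification: With this assignment, all 18 clauses evaluate to true.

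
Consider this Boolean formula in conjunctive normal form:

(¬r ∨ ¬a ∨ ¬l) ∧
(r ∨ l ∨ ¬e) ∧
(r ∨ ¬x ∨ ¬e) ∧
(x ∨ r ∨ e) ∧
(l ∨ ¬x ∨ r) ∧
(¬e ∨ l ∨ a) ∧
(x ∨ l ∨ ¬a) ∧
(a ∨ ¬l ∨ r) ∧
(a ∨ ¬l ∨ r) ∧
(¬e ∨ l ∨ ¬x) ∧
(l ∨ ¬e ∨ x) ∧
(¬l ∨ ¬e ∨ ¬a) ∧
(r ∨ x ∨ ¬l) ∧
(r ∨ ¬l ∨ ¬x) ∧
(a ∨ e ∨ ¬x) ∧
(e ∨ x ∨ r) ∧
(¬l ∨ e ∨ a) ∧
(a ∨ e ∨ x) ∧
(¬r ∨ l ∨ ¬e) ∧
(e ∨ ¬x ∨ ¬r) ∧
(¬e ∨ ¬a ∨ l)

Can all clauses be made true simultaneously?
Yes

Yes, the formula is satisfiable.

One satisfying assignment is: r=True, l=True, a=False, x=False, e=True

Verification: With this assignment, all 21 clauses evaluate to true.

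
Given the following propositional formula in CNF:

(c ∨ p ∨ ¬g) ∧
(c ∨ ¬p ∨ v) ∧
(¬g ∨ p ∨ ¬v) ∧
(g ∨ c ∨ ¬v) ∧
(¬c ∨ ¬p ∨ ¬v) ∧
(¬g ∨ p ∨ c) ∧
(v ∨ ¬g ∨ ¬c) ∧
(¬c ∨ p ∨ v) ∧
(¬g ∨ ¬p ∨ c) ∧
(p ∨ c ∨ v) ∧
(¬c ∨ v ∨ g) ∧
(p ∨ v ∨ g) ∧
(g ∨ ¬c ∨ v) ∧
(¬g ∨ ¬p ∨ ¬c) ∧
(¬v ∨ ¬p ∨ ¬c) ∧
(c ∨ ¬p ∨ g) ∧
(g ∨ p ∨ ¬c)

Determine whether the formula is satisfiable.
No

No, the formula is not satisfiable.

No assignment of truth values to the variables can make all 17 clauses true simultaneously.

The formula is UNSAT (unsatisfiable).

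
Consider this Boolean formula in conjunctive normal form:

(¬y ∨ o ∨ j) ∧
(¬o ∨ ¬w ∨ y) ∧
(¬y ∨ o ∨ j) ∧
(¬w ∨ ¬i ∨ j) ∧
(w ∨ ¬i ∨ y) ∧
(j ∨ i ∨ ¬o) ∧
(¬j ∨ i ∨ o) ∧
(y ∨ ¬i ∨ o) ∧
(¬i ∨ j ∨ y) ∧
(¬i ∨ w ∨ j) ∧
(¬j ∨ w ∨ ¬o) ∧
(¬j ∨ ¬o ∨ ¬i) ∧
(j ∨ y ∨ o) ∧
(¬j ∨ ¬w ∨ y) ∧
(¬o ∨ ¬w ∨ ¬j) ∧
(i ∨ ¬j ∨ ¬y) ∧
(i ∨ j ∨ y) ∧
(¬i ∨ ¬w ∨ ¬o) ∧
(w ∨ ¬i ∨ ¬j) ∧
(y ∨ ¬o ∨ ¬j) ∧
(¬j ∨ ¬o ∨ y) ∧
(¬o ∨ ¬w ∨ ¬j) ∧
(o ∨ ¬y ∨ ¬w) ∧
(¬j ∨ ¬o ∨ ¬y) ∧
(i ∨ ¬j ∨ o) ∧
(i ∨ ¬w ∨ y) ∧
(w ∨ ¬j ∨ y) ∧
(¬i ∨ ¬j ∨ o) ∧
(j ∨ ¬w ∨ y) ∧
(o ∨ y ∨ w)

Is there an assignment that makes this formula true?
No

No, the formula is not satisfiable.

No assignment of truth values to the variables can make all 30 clauses true simultaneously.

The formula is UNSAT (unsatisfiable).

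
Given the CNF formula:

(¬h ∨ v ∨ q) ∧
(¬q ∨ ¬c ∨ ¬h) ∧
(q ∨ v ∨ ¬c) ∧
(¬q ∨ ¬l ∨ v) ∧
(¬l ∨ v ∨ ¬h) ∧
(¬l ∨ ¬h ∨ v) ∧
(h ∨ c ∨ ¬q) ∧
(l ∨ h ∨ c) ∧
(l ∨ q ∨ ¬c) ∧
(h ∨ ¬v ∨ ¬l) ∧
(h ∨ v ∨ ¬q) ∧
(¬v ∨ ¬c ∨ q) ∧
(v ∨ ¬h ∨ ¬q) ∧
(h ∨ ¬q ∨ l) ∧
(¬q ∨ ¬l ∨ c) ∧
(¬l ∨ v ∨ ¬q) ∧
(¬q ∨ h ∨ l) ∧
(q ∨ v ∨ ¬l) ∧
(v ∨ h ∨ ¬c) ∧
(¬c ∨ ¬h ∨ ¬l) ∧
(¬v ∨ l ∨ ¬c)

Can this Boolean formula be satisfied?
Yes

Yes, the formula is satisfiable.

One satisfying assignment is: c=False, l=True, q=False, h=True, v=True

Verification: With this assignment, all 21 clauses evaluate to true.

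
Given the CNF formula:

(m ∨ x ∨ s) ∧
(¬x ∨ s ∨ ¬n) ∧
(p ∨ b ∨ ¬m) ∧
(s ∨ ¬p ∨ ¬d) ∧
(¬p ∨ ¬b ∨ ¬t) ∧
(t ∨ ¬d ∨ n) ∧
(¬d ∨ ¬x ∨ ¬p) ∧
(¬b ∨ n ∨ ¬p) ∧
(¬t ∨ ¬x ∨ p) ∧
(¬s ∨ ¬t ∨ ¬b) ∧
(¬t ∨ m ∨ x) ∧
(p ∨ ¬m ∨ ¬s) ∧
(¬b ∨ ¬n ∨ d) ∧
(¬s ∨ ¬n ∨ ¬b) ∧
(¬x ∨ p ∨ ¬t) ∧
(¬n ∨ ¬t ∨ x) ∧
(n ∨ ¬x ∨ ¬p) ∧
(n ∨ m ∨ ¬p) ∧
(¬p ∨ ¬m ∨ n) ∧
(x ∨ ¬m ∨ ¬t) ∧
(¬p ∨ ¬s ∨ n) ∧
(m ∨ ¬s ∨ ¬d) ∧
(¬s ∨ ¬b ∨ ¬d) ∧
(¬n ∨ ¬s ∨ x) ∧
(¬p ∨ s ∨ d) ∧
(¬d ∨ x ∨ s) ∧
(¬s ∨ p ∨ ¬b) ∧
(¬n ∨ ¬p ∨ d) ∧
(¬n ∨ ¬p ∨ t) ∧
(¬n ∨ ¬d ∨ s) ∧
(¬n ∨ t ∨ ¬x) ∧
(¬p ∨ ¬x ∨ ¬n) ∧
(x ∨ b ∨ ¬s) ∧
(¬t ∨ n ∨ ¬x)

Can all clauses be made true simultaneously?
Yes

Yes, the formula is satisfiable.

One satisfying assignment is: n=False, d=False, m=False, s=True, b=False, x=True, t=False, p=False

Verification: With this assignment, all 34 clauses evaluate to true.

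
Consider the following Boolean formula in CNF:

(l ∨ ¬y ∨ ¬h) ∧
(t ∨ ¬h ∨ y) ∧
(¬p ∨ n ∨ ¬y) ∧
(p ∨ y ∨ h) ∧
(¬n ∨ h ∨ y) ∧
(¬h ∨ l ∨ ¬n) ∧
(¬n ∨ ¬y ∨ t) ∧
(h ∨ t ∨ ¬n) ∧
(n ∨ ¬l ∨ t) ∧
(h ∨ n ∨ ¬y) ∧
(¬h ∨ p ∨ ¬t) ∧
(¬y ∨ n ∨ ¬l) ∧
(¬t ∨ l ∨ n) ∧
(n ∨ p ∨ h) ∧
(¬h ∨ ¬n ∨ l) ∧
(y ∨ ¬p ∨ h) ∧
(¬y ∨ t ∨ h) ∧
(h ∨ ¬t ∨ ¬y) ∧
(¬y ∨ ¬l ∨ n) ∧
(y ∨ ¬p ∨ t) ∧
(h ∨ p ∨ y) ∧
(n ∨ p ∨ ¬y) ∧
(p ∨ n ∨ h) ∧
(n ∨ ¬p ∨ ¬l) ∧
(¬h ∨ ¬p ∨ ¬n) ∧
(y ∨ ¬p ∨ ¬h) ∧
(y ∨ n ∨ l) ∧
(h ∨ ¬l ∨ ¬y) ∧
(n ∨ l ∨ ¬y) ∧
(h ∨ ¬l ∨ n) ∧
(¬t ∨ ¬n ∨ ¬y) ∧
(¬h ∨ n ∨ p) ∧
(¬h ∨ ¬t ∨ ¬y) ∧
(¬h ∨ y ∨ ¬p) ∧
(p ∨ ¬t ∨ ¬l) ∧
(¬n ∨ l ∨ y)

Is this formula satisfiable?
No

No, the formula is not satisfiable.

No assignment of truth values to the variables can make all 36 clauses true simultaneously.

The formula is UNSAT (unsatisfiable).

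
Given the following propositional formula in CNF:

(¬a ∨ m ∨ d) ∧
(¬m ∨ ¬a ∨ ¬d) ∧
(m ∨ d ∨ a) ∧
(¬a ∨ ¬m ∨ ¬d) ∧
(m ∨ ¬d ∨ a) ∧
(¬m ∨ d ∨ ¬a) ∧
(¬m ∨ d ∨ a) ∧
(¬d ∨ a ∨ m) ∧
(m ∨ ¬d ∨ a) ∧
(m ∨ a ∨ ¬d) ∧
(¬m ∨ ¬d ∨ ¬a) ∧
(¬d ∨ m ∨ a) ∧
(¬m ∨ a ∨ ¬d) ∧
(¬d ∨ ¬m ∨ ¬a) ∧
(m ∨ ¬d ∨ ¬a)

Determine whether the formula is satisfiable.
No

No, the formula is not satisfiable.

No assignment of truth values to the variables can make all 15 clauses true simultaneously.

The formula is UNSAT (unsatisfiable).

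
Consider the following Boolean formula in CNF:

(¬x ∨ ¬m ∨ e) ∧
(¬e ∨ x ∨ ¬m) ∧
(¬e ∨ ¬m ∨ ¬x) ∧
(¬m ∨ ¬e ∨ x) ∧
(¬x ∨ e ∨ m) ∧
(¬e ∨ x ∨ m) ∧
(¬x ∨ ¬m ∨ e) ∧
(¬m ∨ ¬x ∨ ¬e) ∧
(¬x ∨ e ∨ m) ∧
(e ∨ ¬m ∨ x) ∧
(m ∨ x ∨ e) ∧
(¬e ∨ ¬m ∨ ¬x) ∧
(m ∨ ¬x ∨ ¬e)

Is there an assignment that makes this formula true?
No

No, the formula is not satisfiable.

No assignment of truth values to the variables can make all 13 clauses true simultaneously.

The formula is UNSAT (unsatisfiable).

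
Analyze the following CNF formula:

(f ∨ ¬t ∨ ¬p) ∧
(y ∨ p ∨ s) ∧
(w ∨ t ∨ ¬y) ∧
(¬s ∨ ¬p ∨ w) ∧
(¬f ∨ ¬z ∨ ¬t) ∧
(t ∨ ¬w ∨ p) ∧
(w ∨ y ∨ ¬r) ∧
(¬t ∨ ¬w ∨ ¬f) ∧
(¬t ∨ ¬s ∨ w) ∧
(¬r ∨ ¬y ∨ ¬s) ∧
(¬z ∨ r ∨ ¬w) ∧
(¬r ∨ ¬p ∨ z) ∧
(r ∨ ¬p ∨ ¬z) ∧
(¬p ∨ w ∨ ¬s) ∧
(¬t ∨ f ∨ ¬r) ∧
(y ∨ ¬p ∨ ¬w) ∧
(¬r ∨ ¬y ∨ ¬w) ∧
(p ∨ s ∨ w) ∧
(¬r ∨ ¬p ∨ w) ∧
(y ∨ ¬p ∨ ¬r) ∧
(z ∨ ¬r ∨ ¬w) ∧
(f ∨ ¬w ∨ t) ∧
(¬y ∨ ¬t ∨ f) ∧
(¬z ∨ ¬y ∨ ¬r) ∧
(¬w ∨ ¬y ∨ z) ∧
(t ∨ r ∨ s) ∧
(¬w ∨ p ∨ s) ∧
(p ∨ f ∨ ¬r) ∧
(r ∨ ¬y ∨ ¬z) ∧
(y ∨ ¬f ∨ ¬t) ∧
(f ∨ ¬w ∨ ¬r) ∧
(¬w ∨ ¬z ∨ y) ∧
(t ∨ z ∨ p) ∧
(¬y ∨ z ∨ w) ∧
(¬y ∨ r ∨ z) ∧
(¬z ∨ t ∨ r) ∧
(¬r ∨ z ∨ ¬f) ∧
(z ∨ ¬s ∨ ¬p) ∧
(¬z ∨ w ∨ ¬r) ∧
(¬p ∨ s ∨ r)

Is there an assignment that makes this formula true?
Yes

Yes, the formula is satisfiable.

One satisfying assignment is: w=True, r=False, y=False, z=False, t=True, s=True, p=False, f=False

Verification: With this assignment, all 40 clauses evaluate to true.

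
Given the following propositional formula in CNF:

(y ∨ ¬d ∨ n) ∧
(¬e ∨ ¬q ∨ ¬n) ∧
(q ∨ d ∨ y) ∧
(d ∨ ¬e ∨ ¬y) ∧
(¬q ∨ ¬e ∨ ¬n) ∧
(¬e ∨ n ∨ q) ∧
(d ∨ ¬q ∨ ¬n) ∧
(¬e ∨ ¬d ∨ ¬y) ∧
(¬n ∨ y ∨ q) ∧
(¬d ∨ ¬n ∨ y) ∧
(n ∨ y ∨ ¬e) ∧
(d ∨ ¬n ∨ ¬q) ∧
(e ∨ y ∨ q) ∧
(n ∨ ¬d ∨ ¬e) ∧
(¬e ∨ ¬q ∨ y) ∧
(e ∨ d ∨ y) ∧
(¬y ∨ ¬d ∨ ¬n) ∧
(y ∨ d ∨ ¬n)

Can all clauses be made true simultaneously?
Yes

Yes, the formula is satisfiable.

One satisfying assignment is: e=False, d=False, y=True, q=False, n=True

Verification: With this assignment, all 18 clauses evaluate to true.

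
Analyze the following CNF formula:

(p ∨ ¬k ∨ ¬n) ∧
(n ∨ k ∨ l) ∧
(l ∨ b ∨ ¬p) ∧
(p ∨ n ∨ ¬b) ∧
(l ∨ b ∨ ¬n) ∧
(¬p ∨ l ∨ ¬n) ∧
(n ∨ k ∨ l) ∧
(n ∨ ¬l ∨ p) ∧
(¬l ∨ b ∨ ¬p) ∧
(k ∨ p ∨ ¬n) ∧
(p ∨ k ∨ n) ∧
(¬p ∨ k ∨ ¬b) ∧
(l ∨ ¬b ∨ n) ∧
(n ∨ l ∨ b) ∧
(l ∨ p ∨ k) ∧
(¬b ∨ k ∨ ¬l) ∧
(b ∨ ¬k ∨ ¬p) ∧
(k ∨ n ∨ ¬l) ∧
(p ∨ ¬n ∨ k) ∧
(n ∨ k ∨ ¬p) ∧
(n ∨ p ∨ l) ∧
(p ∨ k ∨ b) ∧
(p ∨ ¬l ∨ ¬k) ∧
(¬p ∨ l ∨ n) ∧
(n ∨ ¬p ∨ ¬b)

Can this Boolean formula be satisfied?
Yes

Yes, the formula is satisfiable.

One satisfying assignment is: b=True, p=True, n=True, l=True, k=True

Verification: With this assignment, all 25 clauses evaluate to true.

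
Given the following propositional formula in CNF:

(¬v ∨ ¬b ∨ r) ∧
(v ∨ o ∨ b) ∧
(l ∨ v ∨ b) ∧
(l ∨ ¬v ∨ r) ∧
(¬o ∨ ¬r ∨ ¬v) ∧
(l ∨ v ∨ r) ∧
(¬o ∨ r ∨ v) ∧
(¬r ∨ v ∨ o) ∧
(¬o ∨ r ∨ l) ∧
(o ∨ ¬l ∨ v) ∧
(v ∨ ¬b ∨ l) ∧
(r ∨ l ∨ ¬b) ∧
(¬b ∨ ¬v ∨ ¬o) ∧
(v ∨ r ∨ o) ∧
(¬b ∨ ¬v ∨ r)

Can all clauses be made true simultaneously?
Yes

Yes, the formula is satisfiable.

One satisfying assignment is: o=False, v=True, l=False, r=True, b=False

Verification: With this assignment, all 15 clauses evaluate to true.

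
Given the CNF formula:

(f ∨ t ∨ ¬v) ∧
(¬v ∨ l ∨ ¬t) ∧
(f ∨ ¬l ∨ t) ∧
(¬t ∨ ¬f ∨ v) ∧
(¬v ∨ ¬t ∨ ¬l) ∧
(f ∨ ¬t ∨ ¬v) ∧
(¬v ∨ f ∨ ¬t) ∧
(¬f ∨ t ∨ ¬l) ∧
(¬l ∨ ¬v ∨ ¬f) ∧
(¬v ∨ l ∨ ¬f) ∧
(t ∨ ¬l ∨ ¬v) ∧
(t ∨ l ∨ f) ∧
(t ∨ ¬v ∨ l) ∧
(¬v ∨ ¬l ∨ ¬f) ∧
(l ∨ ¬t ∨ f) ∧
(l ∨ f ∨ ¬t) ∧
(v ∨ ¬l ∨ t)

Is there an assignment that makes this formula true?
Yes

Yes, the formula is satisfiable.

One satisfying assignment is: f=True, l=False, t=False, v=False

Verification: With this assignment, all 17 clauses evaluate to true.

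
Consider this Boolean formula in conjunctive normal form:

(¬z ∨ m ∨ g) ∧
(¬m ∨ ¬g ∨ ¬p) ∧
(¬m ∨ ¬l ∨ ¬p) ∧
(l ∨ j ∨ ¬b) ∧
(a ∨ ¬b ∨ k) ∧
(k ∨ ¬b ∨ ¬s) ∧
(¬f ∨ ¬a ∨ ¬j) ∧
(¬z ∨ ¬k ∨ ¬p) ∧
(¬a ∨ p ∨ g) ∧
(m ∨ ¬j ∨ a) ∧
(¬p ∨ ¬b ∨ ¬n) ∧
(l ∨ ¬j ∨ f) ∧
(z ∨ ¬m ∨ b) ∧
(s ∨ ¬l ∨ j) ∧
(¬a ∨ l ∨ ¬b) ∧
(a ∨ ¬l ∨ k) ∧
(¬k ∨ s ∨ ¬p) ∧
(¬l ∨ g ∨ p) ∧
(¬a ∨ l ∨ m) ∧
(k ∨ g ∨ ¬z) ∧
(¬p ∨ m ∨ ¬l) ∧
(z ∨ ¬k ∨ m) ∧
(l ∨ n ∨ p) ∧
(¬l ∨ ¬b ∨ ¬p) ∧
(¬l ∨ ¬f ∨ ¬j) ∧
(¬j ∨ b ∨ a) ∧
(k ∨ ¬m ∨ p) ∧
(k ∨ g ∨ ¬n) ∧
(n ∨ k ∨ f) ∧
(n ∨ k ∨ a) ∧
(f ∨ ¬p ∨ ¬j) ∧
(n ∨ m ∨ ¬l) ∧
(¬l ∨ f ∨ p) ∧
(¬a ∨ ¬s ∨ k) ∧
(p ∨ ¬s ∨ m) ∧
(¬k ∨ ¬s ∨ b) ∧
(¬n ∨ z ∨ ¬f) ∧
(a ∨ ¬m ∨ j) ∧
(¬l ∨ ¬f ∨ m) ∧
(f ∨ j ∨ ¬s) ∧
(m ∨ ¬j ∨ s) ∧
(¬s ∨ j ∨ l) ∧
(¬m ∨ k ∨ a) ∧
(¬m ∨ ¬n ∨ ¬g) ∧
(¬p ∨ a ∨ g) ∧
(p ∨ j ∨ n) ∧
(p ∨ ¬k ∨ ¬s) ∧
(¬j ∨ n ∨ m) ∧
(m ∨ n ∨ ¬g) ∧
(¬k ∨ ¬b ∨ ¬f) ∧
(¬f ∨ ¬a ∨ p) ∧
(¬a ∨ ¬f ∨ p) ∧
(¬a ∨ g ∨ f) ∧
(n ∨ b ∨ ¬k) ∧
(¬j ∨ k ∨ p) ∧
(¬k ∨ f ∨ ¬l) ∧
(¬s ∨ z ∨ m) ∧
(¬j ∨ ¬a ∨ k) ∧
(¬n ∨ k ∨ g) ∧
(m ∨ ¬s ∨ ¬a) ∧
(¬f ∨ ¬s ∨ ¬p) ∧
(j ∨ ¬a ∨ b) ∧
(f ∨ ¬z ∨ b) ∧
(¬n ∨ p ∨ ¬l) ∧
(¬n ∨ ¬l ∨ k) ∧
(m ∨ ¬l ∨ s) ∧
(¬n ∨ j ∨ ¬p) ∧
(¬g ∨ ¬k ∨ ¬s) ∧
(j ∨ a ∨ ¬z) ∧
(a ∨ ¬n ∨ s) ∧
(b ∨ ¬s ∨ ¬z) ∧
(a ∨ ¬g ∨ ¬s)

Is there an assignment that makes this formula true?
No

No, the formula is not satisfiable.

No assignment of truth values to the variables can make all 72 clauses true simultaneously.

The formula is UNSAT (unsatisfiable).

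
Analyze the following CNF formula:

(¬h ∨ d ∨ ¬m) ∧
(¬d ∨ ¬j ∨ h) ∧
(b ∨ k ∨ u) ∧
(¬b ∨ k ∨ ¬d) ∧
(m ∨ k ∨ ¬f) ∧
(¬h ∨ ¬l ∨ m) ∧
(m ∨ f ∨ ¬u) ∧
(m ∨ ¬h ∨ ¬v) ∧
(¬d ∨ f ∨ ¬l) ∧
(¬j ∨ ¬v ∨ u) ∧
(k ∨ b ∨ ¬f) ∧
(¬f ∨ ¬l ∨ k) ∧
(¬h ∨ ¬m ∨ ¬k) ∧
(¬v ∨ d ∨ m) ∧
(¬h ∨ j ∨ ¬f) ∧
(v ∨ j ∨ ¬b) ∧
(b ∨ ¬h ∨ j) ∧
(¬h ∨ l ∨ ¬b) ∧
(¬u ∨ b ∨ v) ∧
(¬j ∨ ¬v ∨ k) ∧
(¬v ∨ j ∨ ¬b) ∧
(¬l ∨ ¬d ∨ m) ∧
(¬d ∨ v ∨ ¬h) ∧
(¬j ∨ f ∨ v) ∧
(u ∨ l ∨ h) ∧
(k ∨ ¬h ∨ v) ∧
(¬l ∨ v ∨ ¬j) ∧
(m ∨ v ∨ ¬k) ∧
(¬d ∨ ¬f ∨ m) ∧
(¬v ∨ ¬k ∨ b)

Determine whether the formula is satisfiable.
Yes

Yes, the formula is satisfiable.

One satisfying assignment is: d=False, f=False, b=False, j=False, h=False, m=True, u=False, k=True, v=False, l=True

Verification: With this assignment, all 30 clauses evaluate to true.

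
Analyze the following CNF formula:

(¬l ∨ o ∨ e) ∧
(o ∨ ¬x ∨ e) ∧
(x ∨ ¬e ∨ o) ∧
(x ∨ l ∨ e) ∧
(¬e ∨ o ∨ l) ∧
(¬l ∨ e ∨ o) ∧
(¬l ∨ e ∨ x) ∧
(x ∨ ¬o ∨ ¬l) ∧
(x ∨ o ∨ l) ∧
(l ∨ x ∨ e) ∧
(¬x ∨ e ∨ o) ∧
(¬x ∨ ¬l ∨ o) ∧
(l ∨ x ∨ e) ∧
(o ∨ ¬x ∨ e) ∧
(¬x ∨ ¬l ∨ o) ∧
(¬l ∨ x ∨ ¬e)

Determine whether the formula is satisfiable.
Yes

Yes, the formula is satisfiable.

One satisfying assignment is: o=True, l=False, x=False, e=True

Verification: With this assignment, all 16 clauses evaluate to true.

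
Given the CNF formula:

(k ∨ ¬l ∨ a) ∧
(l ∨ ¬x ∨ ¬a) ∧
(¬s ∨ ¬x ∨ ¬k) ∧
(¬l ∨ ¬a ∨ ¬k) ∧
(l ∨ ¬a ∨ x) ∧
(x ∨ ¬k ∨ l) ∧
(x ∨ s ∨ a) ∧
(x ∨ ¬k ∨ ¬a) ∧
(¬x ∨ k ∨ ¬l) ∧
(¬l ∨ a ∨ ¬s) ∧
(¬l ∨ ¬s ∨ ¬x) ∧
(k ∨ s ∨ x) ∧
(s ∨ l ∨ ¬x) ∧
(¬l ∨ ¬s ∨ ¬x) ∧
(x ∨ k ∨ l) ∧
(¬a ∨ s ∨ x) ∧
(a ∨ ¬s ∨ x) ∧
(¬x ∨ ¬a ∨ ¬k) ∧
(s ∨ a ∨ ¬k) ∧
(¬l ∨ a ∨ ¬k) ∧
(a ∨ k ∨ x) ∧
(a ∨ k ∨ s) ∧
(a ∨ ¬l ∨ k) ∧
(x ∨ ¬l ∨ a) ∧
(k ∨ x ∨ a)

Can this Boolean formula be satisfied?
Yes

Yes, the formula is satisfiable.

One satisfying assignment is: l=False, k=False, a=False, x=True, s=True

Verification: With this assignment, all 25 clauses evaluate to true.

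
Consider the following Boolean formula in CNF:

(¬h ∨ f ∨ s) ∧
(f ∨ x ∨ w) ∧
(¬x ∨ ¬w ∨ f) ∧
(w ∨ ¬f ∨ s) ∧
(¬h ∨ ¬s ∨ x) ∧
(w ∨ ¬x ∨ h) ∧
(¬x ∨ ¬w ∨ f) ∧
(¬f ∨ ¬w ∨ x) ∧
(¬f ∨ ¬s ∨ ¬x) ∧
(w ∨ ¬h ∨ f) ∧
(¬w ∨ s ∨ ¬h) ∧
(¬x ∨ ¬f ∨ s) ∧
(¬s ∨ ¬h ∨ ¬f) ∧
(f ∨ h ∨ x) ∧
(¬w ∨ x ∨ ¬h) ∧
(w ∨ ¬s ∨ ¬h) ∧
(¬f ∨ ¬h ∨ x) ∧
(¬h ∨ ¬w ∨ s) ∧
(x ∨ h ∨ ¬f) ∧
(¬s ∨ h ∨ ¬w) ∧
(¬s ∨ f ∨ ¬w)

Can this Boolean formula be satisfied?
No

No, the formula is not satisfiable.

No assignment of truth values to the variables can make all 21 clauses true simultaneously.

The formula is UNSAT (unsatisfiable).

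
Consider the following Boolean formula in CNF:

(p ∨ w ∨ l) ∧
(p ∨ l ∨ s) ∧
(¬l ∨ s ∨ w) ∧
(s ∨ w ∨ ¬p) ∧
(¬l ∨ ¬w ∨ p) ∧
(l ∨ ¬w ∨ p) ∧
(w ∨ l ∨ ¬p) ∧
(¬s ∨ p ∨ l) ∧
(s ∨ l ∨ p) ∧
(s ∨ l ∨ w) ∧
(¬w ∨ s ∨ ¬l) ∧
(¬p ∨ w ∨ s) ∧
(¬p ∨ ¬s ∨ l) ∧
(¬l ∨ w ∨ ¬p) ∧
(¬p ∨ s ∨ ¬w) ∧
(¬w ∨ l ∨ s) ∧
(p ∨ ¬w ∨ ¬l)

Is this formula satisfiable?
Yes

Yes, the formula is satisfiable.

One satisfying assignment is: s=True, p=True, w=True, l=True

Verification: With this assignment, all 17 clauses evaluate to true.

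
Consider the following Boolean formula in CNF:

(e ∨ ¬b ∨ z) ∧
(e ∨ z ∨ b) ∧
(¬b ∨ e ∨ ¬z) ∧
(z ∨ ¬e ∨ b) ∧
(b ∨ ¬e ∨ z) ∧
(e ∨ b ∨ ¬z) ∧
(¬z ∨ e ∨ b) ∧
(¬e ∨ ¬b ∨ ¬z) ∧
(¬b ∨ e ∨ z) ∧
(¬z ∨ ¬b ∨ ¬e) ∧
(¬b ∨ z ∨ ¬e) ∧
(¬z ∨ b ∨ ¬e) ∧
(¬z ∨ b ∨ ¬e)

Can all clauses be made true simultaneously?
No

No, the formula is not satisfiable.

No assignment of truth values to the variables can make all 13 clauses true simultaneously.

The formula is UNSAT (unsatisfiable).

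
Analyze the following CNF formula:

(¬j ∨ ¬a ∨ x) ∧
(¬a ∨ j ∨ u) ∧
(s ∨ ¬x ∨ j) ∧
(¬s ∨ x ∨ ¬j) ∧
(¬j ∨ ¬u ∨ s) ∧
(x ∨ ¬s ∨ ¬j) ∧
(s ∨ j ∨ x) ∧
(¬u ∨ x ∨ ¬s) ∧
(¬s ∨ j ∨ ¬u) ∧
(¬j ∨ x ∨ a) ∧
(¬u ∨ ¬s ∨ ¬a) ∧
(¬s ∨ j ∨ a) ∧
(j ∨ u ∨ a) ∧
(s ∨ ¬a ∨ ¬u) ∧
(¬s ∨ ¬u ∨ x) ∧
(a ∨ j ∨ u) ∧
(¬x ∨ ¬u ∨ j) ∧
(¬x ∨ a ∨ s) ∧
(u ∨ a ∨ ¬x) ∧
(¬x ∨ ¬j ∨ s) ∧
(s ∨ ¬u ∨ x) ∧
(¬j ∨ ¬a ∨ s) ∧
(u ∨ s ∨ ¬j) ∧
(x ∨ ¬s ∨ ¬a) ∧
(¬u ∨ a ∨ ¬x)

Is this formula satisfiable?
Yes

Yes, the formula is satisfiable.

One satisfying assignment is: a=True, u=False, s=True, x=True, j=True

Verification: With this assignment, all 25 clauses evaluate to true.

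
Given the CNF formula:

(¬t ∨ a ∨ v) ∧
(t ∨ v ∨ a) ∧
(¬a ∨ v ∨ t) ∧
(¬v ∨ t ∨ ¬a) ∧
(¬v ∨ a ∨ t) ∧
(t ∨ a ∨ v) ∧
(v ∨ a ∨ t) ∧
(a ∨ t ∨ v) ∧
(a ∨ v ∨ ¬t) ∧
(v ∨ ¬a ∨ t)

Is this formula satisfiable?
Yes

Yes, the formula is satisfiable.

One satisfying assignment is: v=False, a=True, t=True

Verification: With this assignment, all 10 clauses evaluate to true.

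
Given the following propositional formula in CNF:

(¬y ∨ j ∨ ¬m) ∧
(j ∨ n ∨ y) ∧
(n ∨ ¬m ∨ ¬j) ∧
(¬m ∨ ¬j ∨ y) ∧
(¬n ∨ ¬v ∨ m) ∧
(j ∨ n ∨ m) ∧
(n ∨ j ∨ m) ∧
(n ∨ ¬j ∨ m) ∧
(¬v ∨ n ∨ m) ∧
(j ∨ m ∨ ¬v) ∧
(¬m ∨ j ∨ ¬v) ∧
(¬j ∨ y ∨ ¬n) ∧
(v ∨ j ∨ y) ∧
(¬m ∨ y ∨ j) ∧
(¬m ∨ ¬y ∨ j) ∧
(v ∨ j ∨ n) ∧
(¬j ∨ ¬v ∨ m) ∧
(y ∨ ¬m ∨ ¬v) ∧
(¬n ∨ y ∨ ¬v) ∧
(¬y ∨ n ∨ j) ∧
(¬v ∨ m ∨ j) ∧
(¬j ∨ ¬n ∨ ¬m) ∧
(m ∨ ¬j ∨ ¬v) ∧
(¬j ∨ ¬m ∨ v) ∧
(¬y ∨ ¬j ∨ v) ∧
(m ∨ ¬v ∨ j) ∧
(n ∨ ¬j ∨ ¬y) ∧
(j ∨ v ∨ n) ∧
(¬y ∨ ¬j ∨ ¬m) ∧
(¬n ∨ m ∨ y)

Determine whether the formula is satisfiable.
Yes

Yes, the formula is satisfiable.

One satisfying assignment is: y=True, m=False, j=False, v=False, n=True

Verification: With this assignment, all 30 clauses evaluate to true.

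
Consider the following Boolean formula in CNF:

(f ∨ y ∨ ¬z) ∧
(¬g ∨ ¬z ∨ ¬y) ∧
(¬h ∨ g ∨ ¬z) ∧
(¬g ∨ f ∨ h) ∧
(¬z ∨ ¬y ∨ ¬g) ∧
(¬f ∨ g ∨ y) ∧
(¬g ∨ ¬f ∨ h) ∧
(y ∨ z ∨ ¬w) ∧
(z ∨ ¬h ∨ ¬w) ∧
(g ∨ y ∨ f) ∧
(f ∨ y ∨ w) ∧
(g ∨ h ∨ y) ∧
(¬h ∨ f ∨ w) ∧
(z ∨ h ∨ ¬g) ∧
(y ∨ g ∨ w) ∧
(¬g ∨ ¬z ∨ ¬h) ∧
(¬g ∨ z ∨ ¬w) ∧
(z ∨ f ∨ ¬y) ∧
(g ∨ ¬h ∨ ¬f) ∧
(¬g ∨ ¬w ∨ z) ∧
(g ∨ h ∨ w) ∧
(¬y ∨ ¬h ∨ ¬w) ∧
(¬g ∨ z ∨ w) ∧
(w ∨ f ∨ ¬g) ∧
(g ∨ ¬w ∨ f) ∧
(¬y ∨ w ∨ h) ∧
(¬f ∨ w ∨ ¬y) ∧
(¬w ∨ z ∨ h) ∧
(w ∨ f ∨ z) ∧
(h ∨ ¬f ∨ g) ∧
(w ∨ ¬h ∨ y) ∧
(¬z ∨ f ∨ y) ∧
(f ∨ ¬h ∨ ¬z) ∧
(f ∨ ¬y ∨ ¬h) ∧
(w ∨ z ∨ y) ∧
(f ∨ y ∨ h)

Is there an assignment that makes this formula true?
No

No, the formula is not satisfiable.

No assignment of truth values to the variables can make all 36 clauses true simultaneously.

The formula is UNSAT (unsatisfiable).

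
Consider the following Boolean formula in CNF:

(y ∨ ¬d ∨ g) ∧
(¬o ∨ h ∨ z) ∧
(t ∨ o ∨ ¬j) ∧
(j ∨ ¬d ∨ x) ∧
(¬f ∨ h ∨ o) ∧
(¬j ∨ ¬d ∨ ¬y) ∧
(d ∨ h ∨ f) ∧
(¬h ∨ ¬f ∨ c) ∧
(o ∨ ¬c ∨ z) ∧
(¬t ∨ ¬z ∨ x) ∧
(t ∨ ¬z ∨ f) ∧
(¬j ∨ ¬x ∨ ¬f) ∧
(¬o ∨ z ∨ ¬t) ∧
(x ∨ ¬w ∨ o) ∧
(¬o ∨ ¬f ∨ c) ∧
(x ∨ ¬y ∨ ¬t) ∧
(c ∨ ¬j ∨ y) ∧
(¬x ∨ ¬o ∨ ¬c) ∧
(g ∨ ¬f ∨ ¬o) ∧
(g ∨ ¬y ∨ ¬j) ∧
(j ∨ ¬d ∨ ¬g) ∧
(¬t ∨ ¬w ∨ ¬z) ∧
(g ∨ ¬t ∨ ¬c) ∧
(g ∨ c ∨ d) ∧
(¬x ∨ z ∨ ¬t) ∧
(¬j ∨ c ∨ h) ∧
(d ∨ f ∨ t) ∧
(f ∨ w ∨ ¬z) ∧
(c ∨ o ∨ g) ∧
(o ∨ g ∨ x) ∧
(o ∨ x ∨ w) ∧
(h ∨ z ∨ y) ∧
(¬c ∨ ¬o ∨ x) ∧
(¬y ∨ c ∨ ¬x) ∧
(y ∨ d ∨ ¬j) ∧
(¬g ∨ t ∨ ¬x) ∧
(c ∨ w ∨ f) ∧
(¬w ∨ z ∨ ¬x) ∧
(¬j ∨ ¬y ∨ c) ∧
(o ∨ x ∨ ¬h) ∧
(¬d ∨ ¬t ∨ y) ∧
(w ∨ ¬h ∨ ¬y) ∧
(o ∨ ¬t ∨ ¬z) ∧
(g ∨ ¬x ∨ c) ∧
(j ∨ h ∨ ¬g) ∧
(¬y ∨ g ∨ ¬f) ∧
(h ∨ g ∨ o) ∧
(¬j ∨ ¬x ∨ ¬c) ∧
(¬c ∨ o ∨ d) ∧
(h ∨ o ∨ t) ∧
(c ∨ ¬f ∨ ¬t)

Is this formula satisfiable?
No

No, the formula is not satisfiable.

No assignment of truth values to the variables can make all 51 clauses true simultaneously.

The formula is UNSAT (unsatisfiable).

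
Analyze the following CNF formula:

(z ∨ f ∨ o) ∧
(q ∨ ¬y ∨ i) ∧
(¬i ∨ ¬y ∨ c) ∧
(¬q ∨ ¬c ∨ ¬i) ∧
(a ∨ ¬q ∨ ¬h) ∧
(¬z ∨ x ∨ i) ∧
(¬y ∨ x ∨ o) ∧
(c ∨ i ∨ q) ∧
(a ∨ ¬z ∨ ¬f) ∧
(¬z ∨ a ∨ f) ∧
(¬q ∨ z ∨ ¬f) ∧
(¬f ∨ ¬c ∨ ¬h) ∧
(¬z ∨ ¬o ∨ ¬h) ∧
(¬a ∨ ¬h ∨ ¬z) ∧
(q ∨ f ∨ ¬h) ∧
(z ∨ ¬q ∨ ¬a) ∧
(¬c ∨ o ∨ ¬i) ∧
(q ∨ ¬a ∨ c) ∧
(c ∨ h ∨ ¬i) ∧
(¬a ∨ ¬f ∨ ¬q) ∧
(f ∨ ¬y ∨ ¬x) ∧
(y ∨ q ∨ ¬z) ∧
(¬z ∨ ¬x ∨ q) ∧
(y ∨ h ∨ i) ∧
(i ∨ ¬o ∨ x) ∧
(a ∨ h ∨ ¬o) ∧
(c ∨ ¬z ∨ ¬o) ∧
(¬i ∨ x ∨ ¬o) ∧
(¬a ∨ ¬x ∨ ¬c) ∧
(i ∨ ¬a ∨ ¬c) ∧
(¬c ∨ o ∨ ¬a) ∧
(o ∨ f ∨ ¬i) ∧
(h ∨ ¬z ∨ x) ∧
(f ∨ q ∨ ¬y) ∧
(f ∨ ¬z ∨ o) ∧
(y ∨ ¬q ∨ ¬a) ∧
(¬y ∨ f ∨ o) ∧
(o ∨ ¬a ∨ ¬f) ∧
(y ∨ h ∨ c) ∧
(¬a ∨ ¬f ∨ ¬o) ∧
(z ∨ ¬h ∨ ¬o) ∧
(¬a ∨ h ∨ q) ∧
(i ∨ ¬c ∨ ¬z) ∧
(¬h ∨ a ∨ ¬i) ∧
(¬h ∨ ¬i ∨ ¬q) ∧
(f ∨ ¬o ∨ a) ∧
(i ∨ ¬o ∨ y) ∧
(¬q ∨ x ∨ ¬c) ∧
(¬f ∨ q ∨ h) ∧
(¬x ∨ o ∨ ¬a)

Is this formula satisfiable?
No

No, the formula is not satisfiable.

No assignment of truth values to the variables can make all 50 clauses true simultaneously.

The formula is UNSAT (unsatisfiable).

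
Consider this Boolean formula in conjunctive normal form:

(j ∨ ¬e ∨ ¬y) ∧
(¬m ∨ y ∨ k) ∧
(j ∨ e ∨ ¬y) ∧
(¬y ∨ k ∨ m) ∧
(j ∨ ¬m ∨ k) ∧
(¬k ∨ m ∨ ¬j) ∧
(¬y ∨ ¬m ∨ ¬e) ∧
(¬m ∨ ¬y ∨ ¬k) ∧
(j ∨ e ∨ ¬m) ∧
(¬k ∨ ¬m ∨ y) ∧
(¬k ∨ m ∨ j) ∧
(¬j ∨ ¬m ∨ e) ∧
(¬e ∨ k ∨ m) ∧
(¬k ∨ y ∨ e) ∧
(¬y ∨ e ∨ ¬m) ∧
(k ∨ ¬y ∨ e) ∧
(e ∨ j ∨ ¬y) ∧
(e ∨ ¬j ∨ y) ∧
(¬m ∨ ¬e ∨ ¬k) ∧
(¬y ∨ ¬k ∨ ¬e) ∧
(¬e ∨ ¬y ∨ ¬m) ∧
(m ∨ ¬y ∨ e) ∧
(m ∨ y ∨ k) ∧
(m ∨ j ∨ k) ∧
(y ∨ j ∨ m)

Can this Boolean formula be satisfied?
No

No, the formula is not satisfiable.

No assignment of truth values to the variables can make all 25 clauses true simultaneously.

The formula is UNSAT (unsatisfiable).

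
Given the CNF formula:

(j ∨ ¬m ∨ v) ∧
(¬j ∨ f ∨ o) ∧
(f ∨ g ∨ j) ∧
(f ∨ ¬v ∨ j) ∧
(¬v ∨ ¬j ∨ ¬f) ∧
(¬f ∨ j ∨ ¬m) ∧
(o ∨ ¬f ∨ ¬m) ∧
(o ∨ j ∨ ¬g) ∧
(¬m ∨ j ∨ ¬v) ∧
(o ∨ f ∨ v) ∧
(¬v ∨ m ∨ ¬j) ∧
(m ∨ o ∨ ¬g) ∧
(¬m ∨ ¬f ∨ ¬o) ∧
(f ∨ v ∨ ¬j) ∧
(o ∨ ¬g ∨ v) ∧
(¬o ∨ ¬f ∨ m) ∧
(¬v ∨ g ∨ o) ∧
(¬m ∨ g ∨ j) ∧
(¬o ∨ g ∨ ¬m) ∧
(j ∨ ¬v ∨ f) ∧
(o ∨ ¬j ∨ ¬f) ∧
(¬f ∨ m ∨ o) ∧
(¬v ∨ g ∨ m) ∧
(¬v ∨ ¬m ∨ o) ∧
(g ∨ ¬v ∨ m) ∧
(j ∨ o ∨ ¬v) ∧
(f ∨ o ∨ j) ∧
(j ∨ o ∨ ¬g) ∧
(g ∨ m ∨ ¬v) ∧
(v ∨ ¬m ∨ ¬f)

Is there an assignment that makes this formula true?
Yes

Yes, the formula is satisfiable.

One satisfying assignment is: j=True, m=True, o=True, f=False, g=True, v=True

Verification: With this assignment, all 30 clauses evaluate to true.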